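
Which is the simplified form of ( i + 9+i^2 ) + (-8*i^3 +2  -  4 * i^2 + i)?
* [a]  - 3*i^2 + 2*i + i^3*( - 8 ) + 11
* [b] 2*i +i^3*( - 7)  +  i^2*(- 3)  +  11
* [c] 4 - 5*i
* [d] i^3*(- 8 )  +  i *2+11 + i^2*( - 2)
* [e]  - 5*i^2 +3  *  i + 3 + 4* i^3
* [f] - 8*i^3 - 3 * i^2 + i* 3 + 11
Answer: a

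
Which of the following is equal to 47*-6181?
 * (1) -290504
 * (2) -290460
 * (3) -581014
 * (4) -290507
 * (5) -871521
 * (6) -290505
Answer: 4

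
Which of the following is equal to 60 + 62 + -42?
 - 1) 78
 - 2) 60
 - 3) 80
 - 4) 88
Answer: 3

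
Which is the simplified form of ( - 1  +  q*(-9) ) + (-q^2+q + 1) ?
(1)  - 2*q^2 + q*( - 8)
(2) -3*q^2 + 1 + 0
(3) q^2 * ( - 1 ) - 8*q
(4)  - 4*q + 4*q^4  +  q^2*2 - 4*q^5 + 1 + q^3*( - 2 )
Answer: 3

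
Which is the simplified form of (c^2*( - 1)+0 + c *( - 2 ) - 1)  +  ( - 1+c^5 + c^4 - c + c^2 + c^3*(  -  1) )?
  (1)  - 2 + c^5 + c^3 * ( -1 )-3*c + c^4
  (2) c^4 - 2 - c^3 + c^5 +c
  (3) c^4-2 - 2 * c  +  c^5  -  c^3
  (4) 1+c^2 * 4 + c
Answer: 1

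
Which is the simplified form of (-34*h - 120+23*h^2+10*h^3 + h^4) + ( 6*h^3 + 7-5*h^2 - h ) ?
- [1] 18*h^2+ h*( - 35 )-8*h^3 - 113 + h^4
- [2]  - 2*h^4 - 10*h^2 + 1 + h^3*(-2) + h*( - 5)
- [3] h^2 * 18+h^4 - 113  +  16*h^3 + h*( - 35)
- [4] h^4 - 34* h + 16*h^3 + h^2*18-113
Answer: 3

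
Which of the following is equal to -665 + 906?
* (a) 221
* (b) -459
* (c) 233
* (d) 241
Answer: d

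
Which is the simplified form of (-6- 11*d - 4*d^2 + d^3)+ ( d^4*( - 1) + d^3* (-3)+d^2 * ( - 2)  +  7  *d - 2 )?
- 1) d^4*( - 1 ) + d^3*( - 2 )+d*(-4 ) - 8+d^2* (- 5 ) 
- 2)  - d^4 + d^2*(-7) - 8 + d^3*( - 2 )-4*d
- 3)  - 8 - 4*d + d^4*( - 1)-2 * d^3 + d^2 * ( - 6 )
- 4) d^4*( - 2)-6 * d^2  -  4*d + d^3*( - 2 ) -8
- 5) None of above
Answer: 3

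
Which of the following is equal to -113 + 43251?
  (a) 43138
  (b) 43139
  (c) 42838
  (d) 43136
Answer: a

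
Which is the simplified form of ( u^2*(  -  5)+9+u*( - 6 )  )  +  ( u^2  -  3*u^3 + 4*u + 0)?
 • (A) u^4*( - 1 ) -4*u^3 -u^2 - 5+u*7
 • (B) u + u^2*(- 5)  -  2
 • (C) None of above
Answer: C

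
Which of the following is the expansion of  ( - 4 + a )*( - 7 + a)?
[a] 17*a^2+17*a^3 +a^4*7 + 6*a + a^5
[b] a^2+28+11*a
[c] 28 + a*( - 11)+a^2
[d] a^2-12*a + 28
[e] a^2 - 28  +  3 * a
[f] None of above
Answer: c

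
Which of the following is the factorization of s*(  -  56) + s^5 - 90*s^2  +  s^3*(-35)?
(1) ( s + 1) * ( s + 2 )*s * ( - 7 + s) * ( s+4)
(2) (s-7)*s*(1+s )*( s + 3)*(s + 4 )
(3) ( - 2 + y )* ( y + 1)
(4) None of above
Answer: 1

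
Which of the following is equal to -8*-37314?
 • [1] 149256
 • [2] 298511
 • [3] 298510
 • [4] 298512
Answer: 4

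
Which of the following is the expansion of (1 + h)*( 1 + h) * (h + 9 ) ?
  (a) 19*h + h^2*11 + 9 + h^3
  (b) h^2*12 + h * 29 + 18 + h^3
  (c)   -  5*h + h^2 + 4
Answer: a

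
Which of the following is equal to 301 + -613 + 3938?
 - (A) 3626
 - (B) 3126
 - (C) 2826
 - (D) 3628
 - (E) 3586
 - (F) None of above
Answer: A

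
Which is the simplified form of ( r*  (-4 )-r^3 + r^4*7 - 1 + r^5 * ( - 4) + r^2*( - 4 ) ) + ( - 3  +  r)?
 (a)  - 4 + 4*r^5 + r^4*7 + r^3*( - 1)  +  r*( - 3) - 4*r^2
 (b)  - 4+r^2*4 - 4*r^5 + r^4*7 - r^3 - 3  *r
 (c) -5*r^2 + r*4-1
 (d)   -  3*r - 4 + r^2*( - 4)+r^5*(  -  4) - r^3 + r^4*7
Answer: d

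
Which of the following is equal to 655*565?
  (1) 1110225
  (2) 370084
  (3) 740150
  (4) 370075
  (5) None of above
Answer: 4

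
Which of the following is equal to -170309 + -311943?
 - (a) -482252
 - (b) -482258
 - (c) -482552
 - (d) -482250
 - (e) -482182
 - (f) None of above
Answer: a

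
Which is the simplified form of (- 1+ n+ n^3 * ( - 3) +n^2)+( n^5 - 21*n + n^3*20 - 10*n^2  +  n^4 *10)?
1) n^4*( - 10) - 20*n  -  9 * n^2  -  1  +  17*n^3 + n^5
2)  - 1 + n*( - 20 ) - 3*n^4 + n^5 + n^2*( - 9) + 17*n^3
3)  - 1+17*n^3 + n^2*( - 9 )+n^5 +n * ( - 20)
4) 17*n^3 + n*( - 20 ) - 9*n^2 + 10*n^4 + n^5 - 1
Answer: 4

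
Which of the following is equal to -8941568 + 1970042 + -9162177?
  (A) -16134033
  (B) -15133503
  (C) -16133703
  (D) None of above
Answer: C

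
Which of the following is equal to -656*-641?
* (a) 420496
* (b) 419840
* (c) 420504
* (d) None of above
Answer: a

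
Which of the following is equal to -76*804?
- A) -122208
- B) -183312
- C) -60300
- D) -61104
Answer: D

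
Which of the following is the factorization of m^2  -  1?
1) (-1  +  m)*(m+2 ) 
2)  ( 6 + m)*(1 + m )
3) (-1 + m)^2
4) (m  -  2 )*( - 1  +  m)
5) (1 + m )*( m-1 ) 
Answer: 5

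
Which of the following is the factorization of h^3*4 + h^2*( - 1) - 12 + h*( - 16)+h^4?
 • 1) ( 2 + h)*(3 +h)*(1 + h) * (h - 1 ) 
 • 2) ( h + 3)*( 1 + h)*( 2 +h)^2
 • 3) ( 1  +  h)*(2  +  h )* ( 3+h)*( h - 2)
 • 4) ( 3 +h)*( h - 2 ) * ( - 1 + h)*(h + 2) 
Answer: 3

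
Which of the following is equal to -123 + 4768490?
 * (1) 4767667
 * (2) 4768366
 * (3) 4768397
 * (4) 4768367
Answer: 4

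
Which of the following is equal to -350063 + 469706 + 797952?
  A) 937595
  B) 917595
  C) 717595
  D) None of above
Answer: B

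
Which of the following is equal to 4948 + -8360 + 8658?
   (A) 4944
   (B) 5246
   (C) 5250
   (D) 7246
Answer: B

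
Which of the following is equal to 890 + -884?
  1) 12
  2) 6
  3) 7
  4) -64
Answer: 2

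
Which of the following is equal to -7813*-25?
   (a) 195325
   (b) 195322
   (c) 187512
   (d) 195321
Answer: a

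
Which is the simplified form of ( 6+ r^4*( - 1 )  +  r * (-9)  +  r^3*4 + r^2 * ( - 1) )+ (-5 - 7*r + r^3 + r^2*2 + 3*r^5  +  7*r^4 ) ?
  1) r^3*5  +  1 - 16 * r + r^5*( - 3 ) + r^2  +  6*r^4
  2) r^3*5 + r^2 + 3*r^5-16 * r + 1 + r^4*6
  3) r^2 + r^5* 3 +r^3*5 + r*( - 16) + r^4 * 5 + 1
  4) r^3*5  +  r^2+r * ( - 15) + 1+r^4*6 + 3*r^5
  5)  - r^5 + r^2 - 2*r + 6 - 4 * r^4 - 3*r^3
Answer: 2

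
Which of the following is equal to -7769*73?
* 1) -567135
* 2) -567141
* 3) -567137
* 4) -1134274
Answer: 3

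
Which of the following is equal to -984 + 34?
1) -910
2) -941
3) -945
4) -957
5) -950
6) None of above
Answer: 5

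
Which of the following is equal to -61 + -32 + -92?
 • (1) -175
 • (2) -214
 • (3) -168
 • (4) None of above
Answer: 4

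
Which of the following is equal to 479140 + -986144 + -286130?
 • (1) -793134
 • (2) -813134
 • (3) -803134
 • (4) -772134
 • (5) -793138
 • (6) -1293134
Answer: 1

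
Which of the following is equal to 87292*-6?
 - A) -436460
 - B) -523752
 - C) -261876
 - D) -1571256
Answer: B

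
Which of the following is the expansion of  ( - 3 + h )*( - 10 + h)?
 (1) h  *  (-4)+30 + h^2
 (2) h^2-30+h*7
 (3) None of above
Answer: 3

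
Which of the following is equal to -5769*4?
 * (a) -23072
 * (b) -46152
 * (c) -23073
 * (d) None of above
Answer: d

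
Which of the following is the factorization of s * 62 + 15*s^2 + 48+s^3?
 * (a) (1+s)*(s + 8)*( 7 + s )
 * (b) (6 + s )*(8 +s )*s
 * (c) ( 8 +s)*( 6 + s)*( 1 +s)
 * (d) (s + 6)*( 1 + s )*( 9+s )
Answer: c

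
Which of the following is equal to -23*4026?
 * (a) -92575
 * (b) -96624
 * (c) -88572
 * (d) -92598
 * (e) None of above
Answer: d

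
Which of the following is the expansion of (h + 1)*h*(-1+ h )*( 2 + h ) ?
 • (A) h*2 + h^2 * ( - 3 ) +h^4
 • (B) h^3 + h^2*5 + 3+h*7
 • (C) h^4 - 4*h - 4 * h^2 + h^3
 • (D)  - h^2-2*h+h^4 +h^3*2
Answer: D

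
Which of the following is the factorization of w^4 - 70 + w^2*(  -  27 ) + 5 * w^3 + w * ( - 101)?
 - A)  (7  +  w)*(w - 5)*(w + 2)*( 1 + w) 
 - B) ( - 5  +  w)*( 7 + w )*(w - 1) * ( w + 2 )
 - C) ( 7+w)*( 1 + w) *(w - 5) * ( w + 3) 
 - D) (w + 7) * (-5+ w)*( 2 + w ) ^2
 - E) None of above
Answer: A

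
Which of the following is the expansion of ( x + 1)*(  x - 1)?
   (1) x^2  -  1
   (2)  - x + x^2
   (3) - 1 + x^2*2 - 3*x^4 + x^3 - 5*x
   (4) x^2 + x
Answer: 1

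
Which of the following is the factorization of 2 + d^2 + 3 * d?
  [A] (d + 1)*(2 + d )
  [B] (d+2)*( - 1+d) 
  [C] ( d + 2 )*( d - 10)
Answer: A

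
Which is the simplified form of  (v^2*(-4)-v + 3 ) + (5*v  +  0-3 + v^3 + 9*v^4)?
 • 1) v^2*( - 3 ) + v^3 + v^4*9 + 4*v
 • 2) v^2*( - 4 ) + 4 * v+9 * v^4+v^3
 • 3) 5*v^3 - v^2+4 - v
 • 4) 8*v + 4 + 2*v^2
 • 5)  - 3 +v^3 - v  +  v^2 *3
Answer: 2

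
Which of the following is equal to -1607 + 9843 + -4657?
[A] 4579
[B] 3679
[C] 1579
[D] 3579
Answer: D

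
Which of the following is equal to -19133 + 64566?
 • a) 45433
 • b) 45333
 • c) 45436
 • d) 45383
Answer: a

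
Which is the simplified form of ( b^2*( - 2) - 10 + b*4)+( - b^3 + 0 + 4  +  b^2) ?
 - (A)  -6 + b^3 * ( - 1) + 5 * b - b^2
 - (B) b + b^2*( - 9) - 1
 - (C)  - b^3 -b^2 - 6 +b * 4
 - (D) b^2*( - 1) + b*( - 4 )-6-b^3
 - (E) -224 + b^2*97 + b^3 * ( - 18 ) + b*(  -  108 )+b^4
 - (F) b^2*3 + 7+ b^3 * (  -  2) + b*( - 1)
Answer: C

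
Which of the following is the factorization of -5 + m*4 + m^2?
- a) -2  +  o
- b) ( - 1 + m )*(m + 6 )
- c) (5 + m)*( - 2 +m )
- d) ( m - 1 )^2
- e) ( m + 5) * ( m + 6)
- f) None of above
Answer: f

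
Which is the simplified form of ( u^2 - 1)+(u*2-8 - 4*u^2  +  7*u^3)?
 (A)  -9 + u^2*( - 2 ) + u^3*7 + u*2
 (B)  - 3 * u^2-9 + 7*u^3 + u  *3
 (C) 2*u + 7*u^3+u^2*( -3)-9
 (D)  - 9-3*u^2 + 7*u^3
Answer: C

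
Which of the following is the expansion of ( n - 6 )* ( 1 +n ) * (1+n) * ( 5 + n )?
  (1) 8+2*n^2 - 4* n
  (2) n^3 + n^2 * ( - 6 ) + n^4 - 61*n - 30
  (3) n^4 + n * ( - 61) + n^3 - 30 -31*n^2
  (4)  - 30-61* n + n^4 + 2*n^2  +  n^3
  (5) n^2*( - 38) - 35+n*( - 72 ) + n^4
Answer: 3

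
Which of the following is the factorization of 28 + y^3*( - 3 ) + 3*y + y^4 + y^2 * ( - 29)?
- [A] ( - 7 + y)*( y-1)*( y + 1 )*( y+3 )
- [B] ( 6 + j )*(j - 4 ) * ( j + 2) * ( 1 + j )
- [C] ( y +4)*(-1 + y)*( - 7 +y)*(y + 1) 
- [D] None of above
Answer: C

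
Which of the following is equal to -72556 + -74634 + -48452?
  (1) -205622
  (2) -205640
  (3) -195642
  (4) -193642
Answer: 3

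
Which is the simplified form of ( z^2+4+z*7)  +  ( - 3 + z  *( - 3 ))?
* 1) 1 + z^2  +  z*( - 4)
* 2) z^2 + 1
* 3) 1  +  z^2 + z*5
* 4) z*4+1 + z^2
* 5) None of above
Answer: 4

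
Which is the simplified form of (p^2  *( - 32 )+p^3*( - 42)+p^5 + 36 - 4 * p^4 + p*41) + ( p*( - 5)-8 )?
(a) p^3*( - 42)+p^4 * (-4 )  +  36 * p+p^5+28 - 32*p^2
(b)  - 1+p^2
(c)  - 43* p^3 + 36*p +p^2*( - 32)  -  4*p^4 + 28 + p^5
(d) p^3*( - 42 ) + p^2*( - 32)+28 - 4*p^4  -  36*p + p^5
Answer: a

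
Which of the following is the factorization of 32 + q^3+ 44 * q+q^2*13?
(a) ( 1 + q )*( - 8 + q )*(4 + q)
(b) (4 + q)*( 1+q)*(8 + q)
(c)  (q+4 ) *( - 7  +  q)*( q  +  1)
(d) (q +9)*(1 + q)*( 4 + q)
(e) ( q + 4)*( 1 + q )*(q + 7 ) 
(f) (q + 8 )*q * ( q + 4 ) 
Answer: b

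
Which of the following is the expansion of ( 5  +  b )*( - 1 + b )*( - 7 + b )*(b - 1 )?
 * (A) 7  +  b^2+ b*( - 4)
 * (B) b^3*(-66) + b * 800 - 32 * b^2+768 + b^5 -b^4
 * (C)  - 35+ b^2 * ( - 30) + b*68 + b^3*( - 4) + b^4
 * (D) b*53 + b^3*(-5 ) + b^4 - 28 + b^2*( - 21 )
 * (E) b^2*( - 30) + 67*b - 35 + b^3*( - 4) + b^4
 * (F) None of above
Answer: C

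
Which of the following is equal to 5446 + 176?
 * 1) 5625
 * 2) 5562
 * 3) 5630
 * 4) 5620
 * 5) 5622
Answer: 5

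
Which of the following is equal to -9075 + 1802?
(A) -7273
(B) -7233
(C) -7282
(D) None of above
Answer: A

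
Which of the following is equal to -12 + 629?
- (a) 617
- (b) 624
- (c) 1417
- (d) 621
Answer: a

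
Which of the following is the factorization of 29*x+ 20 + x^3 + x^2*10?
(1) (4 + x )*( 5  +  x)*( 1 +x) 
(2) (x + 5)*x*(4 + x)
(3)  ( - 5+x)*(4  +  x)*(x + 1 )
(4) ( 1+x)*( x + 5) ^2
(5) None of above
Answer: 1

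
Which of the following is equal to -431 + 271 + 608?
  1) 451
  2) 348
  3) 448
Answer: 3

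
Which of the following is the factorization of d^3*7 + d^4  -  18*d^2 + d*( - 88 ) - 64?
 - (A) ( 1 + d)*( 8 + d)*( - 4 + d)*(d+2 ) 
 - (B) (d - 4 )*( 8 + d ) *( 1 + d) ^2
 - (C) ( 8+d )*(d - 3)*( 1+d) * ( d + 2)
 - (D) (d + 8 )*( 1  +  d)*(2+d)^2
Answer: A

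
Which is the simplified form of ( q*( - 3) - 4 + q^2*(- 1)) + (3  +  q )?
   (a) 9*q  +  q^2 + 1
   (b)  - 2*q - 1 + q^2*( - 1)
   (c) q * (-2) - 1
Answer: b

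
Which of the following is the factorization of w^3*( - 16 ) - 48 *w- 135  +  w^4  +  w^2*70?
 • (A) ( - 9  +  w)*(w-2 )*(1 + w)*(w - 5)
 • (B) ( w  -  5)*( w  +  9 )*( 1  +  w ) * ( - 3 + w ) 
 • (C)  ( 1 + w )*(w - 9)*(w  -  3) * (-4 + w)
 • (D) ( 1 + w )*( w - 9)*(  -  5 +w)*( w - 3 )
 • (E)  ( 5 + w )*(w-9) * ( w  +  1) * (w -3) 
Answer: D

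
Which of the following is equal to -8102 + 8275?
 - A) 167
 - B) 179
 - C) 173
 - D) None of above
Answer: C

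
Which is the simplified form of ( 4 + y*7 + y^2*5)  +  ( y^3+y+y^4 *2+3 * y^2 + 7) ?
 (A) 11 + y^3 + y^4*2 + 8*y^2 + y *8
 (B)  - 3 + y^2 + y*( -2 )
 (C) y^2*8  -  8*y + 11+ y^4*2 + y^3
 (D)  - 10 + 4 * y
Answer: A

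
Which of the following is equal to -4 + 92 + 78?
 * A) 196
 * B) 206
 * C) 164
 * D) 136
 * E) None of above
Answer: E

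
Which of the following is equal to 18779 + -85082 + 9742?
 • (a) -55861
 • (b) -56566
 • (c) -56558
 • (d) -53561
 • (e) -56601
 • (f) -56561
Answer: f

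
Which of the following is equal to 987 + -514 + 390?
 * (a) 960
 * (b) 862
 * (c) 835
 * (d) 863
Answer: d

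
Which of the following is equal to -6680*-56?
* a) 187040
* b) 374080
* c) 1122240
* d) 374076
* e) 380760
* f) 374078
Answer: b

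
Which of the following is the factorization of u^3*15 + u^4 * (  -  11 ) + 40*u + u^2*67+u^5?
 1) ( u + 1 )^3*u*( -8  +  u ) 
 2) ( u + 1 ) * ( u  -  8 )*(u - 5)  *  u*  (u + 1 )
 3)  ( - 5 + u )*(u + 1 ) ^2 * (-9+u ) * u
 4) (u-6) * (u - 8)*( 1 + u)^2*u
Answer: 2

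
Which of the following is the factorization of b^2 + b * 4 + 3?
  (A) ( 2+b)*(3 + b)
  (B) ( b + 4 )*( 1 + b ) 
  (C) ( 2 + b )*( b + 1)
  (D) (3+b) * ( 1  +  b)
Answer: D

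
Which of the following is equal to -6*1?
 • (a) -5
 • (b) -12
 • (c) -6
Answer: c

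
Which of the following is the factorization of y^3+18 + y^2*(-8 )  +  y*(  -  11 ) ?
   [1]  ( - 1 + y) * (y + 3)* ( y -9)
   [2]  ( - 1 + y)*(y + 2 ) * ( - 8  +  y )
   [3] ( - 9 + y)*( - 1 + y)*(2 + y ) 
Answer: 3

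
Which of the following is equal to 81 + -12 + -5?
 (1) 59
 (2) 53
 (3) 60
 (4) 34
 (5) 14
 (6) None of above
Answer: 6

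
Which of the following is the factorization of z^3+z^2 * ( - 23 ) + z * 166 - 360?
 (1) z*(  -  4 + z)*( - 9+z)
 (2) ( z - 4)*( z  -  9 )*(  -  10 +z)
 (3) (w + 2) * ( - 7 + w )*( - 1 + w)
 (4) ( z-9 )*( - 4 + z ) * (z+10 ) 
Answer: 2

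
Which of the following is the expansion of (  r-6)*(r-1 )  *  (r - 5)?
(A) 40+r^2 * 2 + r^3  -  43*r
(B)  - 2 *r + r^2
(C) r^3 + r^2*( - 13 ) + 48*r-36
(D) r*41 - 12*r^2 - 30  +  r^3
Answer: D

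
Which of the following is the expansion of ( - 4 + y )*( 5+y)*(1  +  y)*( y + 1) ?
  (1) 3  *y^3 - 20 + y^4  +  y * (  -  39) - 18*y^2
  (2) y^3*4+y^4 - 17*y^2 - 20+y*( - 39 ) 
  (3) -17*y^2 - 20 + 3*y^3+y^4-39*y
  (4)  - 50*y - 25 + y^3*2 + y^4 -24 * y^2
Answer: 3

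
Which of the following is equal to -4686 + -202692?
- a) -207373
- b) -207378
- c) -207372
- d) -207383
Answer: b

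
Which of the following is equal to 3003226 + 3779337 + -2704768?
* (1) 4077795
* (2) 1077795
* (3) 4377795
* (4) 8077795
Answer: 1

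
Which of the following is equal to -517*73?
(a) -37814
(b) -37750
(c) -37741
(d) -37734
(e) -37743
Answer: c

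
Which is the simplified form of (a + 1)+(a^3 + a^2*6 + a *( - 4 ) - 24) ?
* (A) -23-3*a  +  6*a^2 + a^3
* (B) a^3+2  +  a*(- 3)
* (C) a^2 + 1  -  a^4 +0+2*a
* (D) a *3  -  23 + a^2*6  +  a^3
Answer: A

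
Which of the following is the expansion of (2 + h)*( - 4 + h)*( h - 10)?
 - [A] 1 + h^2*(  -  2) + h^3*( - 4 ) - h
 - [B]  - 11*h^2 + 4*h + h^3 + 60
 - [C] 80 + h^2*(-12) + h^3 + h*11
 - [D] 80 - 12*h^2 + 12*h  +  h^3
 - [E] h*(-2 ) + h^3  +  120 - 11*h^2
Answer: D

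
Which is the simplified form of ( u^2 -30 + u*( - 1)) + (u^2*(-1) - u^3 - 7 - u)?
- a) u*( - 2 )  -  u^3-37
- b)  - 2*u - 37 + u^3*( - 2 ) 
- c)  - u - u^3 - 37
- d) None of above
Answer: a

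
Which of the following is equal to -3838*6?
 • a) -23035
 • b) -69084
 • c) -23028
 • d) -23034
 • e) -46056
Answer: c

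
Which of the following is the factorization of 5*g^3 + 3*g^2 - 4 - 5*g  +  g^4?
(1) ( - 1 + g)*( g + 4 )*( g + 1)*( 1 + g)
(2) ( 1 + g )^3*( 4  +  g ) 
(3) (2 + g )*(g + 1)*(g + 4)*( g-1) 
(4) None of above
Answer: 1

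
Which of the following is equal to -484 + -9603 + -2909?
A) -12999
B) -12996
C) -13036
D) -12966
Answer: B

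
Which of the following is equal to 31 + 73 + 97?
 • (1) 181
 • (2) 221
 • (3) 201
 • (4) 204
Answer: 3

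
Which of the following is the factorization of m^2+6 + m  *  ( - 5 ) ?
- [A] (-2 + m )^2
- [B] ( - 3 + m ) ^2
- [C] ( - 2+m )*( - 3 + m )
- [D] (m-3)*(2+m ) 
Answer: C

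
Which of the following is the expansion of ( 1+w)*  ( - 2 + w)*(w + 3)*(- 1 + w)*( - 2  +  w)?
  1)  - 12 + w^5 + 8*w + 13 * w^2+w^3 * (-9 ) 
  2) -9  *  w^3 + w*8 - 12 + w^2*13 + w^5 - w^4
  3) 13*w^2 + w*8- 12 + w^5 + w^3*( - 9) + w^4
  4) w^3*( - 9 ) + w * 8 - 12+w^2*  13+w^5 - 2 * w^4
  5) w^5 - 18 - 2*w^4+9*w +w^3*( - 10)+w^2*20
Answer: 2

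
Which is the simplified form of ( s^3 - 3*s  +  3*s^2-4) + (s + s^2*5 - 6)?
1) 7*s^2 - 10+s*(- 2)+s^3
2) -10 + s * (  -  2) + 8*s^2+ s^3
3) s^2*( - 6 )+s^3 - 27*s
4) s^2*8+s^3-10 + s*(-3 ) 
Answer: 2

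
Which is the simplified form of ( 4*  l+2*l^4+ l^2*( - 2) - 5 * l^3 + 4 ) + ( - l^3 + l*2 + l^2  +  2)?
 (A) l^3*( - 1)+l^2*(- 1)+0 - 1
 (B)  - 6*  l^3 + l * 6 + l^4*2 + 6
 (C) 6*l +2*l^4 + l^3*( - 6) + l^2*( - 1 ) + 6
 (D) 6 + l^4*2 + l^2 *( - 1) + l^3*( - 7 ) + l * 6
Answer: C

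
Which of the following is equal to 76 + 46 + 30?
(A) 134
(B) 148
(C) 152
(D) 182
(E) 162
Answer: C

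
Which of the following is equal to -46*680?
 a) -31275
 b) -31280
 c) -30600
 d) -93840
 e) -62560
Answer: b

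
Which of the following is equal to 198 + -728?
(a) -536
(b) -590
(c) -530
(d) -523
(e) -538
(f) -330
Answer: c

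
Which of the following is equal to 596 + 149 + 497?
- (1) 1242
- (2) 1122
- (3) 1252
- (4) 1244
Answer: 1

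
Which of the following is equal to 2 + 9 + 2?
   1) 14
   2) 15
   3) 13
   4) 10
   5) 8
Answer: 3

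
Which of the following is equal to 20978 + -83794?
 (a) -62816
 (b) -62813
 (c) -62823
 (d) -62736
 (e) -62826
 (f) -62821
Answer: a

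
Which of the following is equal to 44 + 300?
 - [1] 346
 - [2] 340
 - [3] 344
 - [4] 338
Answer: 3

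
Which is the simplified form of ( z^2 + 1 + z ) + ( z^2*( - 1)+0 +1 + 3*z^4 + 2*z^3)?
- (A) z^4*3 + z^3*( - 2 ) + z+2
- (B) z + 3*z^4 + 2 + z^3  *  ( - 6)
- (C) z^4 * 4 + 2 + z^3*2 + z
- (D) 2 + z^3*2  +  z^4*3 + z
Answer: D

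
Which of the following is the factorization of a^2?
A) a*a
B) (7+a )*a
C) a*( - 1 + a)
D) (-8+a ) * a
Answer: A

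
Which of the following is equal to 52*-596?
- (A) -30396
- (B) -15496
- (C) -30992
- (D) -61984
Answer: C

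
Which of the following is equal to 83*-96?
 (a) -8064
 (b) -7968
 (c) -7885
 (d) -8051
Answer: b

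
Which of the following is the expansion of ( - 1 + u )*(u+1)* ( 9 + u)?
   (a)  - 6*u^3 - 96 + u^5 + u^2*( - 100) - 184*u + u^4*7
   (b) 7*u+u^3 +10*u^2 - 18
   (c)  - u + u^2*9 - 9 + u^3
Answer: c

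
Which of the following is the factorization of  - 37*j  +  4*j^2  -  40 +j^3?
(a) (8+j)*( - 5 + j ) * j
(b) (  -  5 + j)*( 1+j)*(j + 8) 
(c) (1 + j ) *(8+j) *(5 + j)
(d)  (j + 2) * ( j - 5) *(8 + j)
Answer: b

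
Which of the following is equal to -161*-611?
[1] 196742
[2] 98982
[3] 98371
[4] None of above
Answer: 3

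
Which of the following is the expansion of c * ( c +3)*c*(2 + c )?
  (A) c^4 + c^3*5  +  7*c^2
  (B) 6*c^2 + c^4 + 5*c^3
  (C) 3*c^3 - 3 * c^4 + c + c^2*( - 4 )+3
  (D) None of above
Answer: B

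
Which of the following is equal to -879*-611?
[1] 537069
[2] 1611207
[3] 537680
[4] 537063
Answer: 1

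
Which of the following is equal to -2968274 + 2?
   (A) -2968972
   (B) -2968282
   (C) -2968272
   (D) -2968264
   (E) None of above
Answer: C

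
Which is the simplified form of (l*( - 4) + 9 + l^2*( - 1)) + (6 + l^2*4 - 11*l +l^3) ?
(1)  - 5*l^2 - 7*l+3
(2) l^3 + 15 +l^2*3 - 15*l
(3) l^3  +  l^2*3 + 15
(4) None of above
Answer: 2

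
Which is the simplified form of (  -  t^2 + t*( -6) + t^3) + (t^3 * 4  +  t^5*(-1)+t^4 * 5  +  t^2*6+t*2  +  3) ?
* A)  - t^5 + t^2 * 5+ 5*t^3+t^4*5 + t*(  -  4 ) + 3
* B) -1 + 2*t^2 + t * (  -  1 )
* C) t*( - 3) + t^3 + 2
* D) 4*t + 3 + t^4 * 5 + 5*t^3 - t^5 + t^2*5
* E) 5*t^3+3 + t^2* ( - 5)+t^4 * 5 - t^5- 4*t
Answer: A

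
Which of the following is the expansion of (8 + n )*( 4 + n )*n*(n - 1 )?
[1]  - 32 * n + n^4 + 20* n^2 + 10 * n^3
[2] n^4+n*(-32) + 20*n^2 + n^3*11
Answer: 2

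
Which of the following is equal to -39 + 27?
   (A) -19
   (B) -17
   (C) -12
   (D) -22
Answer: C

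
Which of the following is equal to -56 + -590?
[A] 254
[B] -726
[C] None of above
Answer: C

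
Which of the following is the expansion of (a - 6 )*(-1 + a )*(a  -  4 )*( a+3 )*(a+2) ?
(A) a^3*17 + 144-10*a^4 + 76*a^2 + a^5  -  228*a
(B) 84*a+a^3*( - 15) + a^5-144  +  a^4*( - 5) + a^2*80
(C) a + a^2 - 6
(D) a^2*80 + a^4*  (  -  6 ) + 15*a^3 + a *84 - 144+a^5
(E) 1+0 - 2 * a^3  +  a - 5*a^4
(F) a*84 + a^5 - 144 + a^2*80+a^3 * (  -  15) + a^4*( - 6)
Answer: F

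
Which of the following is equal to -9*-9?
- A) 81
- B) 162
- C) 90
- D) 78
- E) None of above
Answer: A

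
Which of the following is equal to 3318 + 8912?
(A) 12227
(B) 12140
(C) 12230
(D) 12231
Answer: C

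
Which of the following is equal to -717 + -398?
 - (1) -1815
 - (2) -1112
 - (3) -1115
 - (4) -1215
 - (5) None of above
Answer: 3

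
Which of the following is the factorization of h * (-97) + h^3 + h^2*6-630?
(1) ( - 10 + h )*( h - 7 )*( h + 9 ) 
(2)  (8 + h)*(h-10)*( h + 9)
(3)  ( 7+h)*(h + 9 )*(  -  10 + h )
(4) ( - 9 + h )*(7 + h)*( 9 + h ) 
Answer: 3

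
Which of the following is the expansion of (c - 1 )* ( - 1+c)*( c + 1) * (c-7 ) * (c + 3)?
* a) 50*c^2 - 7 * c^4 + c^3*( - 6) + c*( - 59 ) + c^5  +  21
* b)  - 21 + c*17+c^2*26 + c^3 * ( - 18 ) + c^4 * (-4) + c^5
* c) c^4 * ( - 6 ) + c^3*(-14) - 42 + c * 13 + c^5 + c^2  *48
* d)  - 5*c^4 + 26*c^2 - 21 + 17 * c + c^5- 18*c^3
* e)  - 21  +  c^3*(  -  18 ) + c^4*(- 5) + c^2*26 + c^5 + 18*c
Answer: d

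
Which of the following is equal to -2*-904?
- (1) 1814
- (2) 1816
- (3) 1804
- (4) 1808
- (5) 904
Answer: 4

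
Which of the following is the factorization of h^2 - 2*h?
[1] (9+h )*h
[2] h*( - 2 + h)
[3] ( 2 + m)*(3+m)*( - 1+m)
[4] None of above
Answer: 2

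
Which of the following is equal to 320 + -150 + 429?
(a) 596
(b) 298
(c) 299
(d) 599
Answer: d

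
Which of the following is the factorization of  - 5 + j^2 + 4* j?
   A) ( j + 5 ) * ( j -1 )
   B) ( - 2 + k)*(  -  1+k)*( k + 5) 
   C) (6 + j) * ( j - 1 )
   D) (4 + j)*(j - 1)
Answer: A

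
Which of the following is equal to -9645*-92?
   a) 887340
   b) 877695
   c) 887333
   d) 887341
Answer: a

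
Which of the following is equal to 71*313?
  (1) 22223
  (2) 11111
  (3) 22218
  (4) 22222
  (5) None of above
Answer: 1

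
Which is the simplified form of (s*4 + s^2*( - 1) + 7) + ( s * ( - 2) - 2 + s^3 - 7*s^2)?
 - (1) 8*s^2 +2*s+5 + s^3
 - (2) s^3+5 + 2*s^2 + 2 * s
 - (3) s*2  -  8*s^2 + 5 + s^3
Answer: 3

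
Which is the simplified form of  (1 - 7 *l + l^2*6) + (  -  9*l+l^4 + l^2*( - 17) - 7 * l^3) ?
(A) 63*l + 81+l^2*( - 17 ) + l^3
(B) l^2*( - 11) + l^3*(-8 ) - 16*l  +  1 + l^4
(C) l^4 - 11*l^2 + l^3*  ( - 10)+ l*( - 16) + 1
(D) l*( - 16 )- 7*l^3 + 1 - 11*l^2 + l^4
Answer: D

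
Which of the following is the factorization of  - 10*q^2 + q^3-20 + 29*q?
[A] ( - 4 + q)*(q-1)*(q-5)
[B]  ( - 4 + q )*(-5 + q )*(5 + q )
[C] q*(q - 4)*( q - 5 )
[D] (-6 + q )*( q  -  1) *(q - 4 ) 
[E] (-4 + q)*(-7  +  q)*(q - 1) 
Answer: A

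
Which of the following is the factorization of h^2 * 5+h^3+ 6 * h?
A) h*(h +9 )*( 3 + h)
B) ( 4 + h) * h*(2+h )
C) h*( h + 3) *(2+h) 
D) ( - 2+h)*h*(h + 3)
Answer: C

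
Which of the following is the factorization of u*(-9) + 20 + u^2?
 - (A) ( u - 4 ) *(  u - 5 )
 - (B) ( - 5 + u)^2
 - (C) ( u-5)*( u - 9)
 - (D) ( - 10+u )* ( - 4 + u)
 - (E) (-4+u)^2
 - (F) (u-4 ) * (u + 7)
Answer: A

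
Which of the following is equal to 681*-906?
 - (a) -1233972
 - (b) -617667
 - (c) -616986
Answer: c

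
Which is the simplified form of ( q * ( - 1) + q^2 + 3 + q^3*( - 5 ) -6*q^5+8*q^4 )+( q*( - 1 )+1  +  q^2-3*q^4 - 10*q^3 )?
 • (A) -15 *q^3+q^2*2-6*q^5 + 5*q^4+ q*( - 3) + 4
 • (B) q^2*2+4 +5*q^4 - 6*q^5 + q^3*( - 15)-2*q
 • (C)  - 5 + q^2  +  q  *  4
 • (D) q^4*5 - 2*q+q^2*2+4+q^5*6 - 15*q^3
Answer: B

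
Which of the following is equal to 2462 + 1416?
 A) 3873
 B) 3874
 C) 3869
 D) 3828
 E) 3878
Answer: E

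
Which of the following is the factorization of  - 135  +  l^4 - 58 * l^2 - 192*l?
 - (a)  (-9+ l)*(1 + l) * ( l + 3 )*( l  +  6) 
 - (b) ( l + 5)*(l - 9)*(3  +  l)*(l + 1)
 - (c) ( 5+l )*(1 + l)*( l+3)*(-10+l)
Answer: b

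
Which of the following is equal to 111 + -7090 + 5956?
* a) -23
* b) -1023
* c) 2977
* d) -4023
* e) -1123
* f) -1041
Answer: b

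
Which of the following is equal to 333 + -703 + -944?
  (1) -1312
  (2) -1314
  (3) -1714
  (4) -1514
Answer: 2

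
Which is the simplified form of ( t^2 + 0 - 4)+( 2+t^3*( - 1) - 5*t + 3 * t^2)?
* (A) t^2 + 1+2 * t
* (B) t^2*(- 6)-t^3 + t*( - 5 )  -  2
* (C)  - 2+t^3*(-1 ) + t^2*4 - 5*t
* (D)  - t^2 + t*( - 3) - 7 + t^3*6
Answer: C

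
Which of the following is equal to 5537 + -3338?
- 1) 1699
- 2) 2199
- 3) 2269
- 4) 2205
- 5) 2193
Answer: 2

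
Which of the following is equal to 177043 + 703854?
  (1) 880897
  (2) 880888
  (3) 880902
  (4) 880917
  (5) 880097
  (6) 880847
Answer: 1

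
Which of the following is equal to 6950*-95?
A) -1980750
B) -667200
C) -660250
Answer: C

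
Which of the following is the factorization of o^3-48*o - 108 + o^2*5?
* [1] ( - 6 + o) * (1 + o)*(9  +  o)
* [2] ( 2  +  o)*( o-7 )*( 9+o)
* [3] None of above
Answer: 3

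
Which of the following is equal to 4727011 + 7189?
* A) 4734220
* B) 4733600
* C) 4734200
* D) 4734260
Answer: C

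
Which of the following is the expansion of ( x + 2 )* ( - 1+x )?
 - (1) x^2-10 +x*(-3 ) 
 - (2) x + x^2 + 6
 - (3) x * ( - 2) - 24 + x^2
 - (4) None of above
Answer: 4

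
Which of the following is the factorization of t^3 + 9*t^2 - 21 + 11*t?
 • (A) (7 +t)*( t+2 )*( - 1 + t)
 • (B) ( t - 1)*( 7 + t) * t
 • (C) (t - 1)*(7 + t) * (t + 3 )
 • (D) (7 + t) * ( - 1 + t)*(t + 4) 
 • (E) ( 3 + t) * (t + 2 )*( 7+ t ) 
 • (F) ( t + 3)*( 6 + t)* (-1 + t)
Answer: C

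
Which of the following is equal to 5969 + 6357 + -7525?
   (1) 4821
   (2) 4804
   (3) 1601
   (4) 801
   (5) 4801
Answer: 5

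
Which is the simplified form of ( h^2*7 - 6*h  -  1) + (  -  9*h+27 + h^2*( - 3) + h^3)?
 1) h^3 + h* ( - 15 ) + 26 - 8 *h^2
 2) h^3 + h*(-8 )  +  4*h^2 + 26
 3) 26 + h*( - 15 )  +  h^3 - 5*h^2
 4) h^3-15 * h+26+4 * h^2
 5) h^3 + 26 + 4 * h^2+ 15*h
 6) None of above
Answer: 4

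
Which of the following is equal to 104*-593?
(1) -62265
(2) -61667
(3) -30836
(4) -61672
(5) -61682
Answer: 4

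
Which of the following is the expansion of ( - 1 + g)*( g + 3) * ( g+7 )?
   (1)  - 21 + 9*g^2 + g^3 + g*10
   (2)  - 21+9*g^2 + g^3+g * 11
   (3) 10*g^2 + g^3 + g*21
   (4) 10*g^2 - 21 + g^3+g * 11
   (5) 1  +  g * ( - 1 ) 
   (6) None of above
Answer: 2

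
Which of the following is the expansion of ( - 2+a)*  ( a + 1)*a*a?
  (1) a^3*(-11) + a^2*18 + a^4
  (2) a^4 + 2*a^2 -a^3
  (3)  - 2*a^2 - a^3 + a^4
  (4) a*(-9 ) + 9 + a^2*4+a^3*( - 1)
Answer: 3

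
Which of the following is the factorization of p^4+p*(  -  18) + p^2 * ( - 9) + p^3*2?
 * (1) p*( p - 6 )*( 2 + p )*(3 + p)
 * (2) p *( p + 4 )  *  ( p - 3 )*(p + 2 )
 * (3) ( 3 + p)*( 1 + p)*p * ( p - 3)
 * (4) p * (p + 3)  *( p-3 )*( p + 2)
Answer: 4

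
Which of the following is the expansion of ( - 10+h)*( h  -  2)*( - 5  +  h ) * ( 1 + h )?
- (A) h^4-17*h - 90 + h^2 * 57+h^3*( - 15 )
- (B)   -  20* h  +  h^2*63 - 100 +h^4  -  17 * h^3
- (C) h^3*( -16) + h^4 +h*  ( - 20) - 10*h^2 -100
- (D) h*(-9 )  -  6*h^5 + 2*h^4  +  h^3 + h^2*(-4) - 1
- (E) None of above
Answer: E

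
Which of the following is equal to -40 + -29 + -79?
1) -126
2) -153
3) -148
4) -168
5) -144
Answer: 3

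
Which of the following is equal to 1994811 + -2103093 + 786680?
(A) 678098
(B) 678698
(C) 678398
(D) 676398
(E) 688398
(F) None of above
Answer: C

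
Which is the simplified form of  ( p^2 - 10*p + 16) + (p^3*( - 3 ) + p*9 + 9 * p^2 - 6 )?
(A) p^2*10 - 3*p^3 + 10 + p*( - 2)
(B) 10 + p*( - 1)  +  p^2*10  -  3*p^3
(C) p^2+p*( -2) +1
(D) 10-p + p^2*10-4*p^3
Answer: B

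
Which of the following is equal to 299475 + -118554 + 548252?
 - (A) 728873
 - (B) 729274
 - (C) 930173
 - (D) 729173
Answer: D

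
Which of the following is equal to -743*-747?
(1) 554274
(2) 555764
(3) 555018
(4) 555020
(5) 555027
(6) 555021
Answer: 6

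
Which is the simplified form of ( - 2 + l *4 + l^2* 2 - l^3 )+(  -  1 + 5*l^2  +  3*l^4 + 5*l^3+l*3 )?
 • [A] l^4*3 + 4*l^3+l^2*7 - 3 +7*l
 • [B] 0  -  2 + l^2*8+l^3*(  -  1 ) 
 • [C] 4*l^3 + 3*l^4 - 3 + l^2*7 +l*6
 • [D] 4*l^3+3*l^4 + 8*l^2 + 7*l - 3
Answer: A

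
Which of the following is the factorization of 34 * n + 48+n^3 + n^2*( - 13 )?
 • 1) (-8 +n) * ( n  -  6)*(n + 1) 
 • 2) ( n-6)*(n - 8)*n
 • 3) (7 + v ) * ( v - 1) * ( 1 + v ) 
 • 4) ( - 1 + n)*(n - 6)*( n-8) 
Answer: 1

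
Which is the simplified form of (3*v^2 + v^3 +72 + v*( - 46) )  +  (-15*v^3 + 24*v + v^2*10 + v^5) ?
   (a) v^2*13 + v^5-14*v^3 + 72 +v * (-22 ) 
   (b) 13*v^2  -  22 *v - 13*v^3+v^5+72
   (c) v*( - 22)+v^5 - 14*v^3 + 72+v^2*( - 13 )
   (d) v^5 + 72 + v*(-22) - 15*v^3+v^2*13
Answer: a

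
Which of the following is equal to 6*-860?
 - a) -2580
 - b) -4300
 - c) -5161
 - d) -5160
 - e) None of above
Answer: d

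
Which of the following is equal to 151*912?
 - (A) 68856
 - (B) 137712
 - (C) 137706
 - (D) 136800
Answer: B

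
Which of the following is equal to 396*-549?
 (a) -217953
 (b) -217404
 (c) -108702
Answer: b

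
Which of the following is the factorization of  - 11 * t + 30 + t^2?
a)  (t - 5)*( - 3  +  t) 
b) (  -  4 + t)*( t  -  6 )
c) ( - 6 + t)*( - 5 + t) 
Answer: c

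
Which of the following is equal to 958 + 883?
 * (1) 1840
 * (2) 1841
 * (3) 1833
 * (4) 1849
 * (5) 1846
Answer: 2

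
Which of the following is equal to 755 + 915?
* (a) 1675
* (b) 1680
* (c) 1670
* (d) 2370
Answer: c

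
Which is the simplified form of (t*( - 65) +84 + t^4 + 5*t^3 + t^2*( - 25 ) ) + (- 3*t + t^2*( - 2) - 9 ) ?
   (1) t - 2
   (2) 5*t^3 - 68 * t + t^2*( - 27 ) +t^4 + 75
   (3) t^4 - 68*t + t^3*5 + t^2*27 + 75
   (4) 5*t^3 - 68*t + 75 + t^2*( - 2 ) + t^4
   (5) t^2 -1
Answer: 2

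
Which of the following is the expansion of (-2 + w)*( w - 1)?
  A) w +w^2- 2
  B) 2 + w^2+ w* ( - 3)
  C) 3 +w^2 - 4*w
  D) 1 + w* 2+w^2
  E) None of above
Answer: B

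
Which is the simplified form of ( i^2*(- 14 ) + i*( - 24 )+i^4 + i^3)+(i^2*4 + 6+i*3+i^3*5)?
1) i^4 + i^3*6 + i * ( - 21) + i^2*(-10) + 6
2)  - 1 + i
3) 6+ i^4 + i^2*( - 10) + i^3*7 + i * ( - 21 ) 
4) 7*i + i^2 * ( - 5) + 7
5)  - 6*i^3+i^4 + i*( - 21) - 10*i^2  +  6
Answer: 1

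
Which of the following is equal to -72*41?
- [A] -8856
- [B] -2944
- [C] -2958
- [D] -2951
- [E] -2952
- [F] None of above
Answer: E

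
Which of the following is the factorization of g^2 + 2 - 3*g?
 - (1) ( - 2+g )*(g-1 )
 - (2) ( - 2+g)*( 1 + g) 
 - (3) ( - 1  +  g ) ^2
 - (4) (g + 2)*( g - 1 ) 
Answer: 1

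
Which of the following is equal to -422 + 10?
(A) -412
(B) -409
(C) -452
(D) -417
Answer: A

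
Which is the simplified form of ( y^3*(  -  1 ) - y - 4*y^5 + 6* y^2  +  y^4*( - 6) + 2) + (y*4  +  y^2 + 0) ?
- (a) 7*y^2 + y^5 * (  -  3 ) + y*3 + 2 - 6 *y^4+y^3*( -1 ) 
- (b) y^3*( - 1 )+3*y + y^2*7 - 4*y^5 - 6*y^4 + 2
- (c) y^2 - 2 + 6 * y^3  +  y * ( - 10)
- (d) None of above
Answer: b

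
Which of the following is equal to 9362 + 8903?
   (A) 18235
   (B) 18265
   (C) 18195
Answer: B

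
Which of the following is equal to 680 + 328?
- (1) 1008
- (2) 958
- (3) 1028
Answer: 1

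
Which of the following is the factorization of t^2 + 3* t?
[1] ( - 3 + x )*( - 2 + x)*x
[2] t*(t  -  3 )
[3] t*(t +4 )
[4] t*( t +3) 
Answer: 4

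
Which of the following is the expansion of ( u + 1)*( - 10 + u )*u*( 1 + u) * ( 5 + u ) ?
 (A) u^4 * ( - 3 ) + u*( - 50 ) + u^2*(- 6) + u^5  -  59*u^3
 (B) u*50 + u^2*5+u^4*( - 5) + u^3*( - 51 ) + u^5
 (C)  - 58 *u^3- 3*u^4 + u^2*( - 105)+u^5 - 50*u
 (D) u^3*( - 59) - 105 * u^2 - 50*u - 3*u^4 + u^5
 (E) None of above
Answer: D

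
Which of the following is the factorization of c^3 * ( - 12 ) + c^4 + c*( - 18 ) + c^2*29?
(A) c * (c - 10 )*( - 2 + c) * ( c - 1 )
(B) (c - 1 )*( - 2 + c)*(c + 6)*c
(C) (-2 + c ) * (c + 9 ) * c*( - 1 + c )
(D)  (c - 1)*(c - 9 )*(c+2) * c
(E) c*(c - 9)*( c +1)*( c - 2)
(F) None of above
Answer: F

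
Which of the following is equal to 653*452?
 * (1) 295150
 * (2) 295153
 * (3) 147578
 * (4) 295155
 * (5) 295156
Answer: 5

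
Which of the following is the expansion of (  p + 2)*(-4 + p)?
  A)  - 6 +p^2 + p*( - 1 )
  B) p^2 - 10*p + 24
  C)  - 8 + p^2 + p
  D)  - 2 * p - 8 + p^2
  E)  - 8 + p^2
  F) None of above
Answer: D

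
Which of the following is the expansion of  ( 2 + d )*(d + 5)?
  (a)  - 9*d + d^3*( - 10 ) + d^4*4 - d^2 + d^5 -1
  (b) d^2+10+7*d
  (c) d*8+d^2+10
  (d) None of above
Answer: b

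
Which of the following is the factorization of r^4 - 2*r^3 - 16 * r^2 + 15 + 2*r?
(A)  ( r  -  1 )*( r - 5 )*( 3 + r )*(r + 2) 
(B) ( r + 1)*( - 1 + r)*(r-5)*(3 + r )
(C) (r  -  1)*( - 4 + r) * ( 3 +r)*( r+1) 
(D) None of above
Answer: B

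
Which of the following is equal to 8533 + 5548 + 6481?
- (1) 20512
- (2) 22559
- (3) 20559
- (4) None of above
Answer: 4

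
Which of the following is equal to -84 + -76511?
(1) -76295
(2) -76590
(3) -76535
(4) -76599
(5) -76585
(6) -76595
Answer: 6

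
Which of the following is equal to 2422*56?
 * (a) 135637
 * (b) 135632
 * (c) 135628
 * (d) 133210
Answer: b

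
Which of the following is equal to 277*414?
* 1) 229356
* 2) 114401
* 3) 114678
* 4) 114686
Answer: 3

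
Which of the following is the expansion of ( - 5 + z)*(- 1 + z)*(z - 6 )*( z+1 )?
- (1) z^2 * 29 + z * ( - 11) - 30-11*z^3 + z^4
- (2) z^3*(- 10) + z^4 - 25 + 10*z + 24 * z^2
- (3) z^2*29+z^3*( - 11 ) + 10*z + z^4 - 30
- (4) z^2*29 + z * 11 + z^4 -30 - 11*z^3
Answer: 4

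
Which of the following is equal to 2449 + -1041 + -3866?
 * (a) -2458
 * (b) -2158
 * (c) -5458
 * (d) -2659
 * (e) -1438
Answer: a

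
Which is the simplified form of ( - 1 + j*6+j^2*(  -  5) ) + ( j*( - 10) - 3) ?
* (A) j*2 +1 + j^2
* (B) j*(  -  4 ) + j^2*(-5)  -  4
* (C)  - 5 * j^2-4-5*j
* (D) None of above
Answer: B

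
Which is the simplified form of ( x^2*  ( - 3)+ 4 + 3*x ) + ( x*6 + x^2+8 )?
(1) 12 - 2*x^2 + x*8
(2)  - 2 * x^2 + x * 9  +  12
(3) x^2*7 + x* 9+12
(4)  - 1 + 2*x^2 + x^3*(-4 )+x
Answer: 2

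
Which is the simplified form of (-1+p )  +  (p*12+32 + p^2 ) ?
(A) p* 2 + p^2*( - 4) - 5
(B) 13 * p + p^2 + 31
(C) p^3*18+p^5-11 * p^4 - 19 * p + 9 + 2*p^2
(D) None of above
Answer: B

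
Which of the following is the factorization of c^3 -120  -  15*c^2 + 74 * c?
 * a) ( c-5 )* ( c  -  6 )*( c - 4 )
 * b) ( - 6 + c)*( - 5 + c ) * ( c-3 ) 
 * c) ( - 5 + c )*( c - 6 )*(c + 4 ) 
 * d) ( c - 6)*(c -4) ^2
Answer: a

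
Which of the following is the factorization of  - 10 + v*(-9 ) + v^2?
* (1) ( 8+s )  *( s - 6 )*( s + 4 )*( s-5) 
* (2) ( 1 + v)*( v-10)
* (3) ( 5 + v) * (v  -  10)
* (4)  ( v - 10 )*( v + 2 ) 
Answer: 2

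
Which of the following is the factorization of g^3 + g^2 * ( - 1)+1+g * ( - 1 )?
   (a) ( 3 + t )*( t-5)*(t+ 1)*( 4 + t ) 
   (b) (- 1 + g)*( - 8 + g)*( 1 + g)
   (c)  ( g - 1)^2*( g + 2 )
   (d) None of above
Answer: d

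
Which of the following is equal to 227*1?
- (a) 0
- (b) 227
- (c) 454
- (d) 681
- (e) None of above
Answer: b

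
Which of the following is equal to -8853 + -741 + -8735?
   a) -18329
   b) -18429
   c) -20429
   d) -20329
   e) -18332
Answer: a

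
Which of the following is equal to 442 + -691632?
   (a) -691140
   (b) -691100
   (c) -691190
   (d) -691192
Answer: c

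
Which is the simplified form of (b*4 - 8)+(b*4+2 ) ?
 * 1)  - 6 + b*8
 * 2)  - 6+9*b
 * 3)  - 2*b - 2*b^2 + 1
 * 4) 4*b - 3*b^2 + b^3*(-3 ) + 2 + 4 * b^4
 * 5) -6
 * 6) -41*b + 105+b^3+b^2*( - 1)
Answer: 1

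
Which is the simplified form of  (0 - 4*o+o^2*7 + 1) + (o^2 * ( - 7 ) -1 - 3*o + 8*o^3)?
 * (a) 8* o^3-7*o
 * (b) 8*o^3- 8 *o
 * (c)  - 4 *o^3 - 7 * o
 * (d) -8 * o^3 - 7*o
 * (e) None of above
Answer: a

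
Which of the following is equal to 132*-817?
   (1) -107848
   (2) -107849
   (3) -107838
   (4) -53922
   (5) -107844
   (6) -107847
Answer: 5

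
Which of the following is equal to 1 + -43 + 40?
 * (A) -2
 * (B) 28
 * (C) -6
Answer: A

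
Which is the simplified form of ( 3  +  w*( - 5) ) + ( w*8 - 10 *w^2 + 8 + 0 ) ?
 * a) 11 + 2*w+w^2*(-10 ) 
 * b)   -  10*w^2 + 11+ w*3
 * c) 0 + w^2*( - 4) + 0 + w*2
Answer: b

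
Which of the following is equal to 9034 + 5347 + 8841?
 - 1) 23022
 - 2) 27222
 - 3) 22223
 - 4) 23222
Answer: 4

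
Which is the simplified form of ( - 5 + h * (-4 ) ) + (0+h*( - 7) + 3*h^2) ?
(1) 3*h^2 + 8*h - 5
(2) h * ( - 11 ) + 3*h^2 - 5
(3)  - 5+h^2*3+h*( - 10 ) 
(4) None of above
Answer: 2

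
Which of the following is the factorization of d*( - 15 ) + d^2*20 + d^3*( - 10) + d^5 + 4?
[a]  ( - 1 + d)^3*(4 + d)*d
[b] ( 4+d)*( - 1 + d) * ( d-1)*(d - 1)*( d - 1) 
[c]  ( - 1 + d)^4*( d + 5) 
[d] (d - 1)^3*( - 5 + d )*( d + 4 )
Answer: b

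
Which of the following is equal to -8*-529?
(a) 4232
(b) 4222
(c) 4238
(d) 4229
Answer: a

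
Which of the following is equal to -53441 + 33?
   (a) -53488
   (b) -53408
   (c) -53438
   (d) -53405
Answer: b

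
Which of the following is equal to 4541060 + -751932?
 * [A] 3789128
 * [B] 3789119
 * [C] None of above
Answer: A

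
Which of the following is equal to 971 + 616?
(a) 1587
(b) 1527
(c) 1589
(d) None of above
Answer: a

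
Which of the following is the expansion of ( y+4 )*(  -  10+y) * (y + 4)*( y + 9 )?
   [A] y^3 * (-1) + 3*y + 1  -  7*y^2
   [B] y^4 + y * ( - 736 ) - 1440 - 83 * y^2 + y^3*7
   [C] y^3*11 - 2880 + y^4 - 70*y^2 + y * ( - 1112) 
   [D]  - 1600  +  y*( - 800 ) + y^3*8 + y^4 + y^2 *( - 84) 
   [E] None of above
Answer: E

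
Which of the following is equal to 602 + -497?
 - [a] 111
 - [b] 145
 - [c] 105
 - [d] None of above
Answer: c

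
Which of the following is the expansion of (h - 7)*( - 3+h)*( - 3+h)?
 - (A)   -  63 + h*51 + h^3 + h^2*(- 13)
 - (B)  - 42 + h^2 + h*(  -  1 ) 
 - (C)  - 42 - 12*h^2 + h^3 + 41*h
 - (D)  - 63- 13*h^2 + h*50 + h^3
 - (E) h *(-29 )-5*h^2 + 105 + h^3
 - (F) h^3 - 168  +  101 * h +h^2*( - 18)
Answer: A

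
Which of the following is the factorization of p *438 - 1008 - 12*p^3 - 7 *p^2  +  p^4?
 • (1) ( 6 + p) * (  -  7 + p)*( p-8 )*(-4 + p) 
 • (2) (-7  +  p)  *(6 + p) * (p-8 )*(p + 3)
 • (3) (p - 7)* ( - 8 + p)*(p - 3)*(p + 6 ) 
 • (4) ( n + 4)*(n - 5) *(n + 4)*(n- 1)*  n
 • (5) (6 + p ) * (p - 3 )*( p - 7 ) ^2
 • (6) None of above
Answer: 3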